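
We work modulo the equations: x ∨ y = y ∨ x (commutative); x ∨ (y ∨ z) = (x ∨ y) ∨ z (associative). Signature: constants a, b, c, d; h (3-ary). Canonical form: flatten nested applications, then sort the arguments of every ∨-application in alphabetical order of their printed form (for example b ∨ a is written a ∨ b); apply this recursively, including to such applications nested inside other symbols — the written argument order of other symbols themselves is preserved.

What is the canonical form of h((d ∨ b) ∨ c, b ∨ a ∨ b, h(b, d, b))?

Work inside:  (d ∨ b) ∨ c
Flatten:  d ∨ b ∨ c
Sort arguments:  b ∨ c ∨ d
Put back:  h(b ∨ c ∨ d, a ∨ b ∨ b, h(b, d, b))

Answer: h(b ∨ c ∨ d, a ∨ b ∨ b, h(b, d, b))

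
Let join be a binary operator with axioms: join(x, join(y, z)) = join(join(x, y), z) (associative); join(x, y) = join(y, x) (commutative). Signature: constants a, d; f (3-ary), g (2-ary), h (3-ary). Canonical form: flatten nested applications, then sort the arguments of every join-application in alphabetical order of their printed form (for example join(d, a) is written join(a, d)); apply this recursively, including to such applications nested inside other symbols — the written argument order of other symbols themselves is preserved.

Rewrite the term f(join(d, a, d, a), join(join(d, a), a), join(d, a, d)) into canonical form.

Answer: f(join(a, a, d, d), join(a, a, d), join(a, d, d))

Derivation:
Focus inside:  join(join(d, a), a)
Un-nest:  join(d, a, a)
Sort:  join(a, a, d)
Reassemble:  f(join(a, a, d, d), join(a, a, d), join(a, d, d))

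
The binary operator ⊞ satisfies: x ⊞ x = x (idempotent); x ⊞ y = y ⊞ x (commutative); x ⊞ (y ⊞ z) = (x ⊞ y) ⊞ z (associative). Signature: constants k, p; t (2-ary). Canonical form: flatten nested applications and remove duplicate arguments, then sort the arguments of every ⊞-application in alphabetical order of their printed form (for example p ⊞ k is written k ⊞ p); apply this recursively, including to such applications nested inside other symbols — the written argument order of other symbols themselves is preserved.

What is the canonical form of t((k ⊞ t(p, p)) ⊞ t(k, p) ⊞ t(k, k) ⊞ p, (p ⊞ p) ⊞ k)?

Answer: t(k ⊞ p ⊞ t(k, k) ⊞ t(k, p) ⊞ t(p, p), k ⊞ p)

Derivation:
Work inside:  (k ⊞ t(p, p)) ⊞ t(k, p) ⊞ t(k, k) ⊞ p
Merge nested applications:  k ⊞ t(p, p) ⊞ t(k, p) ⊞ t(k, k) ⊞ p
Sort:  k ⊞ p ⊞ t(k, k) ⊞ t(k, p) ⊞ t(p, p)
Reassemble:  t(k ⊞ p ⊞ t(k, k) ⊞ t(k, p) ⊞ t(p, p), k ⊞ p)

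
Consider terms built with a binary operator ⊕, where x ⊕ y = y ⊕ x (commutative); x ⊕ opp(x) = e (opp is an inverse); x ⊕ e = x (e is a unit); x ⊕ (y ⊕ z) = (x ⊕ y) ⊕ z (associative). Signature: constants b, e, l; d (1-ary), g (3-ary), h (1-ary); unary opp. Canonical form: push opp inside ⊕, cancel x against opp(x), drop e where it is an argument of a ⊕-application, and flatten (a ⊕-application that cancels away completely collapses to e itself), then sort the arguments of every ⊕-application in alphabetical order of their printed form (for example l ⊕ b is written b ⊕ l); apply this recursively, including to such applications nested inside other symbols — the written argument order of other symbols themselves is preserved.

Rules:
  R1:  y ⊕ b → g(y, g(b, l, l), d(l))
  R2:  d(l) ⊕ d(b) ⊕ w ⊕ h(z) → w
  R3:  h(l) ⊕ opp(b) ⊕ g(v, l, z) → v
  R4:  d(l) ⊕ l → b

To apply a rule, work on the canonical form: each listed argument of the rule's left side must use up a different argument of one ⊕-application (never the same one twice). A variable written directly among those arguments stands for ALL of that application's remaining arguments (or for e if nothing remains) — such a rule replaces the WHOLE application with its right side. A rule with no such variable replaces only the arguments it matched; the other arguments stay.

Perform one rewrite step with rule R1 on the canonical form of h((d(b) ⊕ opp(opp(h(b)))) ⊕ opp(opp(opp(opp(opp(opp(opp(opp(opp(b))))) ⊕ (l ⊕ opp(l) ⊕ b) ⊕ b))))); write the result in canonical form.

Answer: h(g(d(b) ⊕ h(b), g(b, l, l), d(l)))

Derivation:
Canonical form:  h(b ⊕ d(b) ⊕ h(b))
Match R1:  consume b;  y := d(b) ⊕ h(b)
Every leftover argument binds to the variable; the entire application is replaced.
Result:  h(g(d(b) ⊕ h(b), g(b, l, l), d(l)))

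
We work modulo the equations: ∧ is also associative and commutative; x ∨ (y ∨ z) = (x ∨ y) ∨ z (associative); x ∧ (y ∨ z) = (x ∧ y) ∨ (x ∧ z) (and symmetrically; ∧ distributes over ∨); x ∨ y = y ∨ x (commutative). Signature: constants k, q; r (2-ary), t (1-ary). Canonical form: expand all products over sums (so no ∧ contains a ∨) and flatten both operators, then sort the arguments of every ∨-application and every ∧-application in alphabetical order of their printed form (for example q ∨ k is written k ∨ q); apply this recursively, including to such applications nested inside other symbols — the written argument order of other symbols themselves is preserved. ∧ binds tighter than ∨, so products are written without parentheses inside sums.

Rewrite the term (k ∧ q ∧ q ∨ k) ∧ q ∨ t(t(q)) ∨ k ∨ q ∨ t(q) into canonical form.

Expand:  k ∧ q ∧ q ∧ q ∨ k ∧ q ∨ t(t(q)) ∨ k ∨ q ∨ t(q)
Sort:  k ∨ k ∧ q ∨ k ∧ q ∧ q ∧ q ∨ q ∨ t(q) ∨ t(t(q))

Answer: k ∨ k ∧ q ∨ k ∧ q ∧ q ∧ q ∨ q ∨ t(q) ∨ t(t(q))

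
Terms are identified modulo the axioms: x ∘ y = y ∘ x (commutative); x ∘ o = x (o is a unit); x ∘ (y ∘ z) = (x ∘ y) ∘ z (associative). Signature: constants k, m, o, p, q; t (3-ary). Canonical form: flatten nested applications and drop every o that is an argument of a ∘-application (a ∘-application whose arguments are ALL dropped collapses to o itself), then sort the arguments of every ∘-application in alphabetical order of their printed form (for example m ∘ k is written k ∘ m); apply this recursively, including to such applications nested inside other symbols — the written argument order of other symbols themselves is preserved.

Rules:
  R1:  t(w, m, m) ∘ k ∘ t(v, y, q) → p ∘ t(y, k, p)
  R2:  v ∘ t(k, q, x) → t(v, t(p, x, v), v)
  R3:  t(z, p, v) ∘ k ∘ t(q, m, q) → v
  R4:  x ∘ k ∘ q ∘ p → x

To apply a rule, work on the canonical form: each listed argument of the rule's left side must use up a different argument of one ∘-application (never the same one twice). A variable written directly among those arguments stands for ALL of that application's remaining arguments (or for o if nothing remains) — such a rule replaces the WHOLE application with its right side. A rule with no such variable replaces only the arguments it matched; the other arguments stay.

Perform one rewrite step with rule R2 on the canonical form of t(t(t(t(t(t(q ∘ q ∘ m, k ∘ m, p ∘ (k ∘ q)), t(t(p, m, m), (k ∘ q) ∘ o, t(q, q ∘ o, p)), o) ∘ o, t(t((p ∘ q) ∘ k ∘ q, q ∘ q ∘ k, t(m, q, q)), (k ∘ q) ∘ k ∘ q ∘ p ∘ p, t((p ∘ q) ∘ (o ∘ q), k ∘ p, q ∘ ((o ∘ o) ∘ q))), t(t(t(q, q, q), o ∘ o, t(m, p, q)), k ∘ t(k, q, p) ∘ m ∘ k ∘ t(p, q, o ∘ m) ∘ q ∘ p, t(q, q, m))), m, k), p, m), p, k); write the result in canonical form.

Canonical form:  t(t(t(t(t(t(m ∘ q ∘ q, k ∘ m, k ∘ p ∘ q), t(t(p, m, m), k ∘ q, t(q, q, p)), o), t(t(k ∘ p ∘ q ∘ q, k ∘ q ∘ q, t(m, q, q)), k ∘ k ∘ p ∘ p ∘ q ∘ q, t(p ∘ q ∘ q, k ∘ p, q ∘ q)), t(t(t(q, q, q), o, t(m, p, q)), k ∘ k ∘ m ∘ p ∘ q ∘ t(k, q, p) ∘ t(p, q, m), t(q, q, m))), m, k), p, m), p, k)
Apply R2:  consuming t(k, q, p);  v := k ∘ k ∘ m ∘ p ∘ q ∘ t(p, q, m), x := p
The variable takes the whole remainder — replace the entire application.
New term:  t(t(t(t(t(t(m ∘ q ∘ q, k ∘ m, k ∘ p ∘ q), t(t(p, m, m), k ∘ q, t(q, q, p)), o), t(t(k ∘ p ∘ q ∘ q, k ∘ q ∘ q, t(m, q, q)), k ∘ k ∘ p ∘ p ∘ q ∘ q, t(p ∘ q ∘ q, k ∘ p, q ∘ q)), t(t(t(q, q, q), o, t(m, p, q)), t(k ∘ k ∘ m ∘ p ∘ q ∘ t(p, q, m), t(p, p, k ∘ k ∘ m ∘ p ∘ q ∘ t(p, q, m)), k ∘ k ∘ m ∘ p ∘ q ∘ t(p, q, m)), t(q, q, m))), m, k), p, m), p, k)

Answer: t(t(t(t(t(t(m ∘ q ∘ q, k ∘ m, k ∘ p ∘ q), t(t(p, m, m), k ∘ q, t(q, q, p)), o), t(t(k ∘ p ∘ q ∘ q, k ∘ q ∘ q, t(m, q, q)), k ∘ k ∘ p ∘ p ∘ q ∘ q, t(p ∘ q ∘ q, k ∘ p, q ∘ q)), t(t(t(q, q, q), o, t(m, p, q)), t(k ∘ k ∘ m ∘ p ∘ q ∘ t(p, q, m), t(p, p, k ∘ k ∘ m ∘ p ∘ q ∘ t(p, q, m)), k ∘ k ∘ m ∘ p ∘ q ∘ t(p, q, m)), t(q, q, m))), m, k), p, m), p, k)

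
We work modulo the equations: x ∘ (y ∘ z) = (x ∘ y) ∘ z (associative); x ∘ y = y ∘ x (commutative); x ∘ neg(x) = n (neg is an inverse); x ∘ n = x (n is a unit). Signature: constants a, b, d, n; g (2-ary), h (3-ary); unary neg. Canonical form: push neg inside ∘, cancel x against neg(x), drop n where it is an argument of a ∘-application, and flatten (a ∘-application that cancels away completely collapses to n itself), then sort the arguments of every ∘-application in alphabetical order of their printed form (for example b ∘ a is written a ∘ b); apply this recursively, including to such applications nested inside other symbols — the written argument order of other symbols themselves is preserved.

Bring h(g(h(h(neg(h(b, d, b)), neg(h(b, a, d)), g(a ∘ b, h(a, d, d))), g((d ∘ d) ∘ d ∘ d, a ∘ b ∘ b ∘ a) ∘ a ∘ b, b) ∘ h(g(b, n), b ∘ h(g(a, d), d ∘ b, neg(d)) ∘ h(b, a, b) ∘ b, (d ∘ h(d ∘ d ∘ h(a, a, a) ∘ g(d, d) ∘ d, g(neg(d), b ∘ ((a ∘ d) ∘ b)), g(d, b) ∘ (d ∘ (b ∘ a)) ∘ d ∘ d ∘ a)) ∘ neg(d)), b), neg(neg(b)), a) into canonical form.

Answer: h(g(h(g(b, n), b ∘ b ∘ h(b, a, b) ∘ h(g(a, d), b ∘ d, neg(d)), h(d ∘ d ∘ d ∘ g(d, d) ∘ h(a, a, a), g(neg(d), a ∘ b ∘ b ∘ d), a ∘ a ∘ b ∘ d ∘ d ∘ d ∘ g(d, b))) ∘ h(h(neg(h(b, d, b)), neg(h(b, a, d)), g(a ∘ b, h(a, d, d))), a ∘ b ∘ g(d ∘ d ∘ d ∘ d, a ∘ a ∘ b ∘ b), b), b), b, a)

Derivation:
Work inside:  h(h(neg(h(b, d, b)), neg(h(b, a, d)), g(a ∘ b, h(a, d, d))), g((d ∘ d) ∘ d ∘ d, a ∘ b ∘ b ∘ a) ∘ a ∘ b, b) ∘ h(g(b, n), b ∘ h(g(a, d), d ∘ b, neg(d)) ∘ h(b, a, b) ∘ b, (d ∘ h(d ∘ d ∘ h(a, a, a) ∘ g(d, d) ∘ d, g(neg(d), b ∘ ((a ∘ d) ∘ b)), g(d, b) ∘ (d ∘ (b ∘ a)) ∘ d ∘ d ∘ a)) ∘ neg(d))
Collect terms:  h(h(neg(h(b, d, b)), neg(h(b, a, d)), g(a ∘ b, h(a, d, d))), a ∘ b ∘ g(d ∘ d ∘ d ∘ d, a ∘ a ∘ b ∘ b), b) ∘ h(g(b, n), b ∘ b ∘ h(b, a, b) ∘ h(g(a, d), b ∘ d, neg(d)), h(d ∘ d ∘ d ∘ g(d, d) ∘ h(a, a, a), g(neg(d), a ∘ b ∘ b ∘ d), a ∘ a ∘ b ∘ d ∘ d ∘ d ∘ g(d, b)))
Sort:  h(g(b, n), b ∘ b ∘ h(b, a, b) ∘ h(g(a, d), b ∘ d, neg(d)), h(d ∘ d ∘ d ∘ g(d, d) ∘ h(a, a, a), g(neg(d), a ∘ b ∘ b ∘ d), a ∘ a ∘ b ∘ d ∘ d ∘ d ∘ g(d, b))) ∘ h(h(neg(h(b, d, b)), neg(h(b, a, d)), g(a ∘ b, h(a, d, d))), a ∘ b ∘ g(d ∘ d ∘ d ∘ d, a ∘ a ∘ b ∘ b), b)
Rebuild:  h(g(h(g(b, n), b ∘ b ∘ h(b, a, b) ∘ h(g(a, d), b ∘ d, neg(d)), h(d ∘ d ∘ d ∘ g(d, d) ∘ h(a, a, a), g(neg(d), a ∘ b ∘ b ∘ d), a ∘ a ∘ b ∘ d ∘ d ∘ d ∘ g(d, b))) ∘ h(h(neg(h(b, d, b)), neg(h(b, a, d)), g(a ∘ b, h(a, d, d))), a ∘ b ∘ g(d ∘ d ∘ d ∘ d, a ∘ a ∘ b ∘ b), b), b), b, a)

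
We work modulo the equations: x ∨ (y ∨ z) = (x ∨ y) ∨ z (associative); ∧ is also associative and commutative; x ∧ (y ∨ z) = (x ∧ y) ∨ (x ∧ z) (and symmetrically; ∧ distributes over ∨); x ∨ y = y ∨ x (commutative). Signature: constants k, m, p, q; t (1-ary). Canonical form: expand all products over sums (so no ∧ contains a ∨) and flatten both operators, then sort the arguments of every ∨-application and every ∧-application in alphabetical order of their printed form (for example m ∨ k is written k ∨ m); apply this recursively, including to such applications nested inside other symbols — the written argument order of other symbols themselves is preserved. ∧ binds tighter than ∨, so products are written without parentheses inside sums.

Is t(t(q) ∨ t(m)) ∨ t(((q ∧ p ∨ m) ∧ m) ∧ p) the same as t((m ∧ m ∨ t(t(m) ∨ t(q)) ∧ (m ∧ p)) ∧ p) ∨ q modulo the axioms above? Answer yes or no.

Answer: no — t(m ∧ m ∧ p ∨ m ∧ p ∧ p ∧ q) ∨ t(t(m) ∨ t(q)) vs q ∨ t(m ∧ m ∧ p ∨ m ∧ p ∧ p ∧ t(t(m) ∨ t(q)))

Derivation:
Left:  t(t(q) ∨ t(m)) ∨ t(((q ∧ p ∨ m) ∧ m) ∧ p)
  Distribute:  t(t(m) ∨ t(q)) ∨ t(m ∧ m ∧ p ∨ m ∧ p ∧ p ∧ q)
  Order the arguments:  t(m ∧ m ∧ p ∨ m ∧ p ∧ p ∧ q) ∨ t(t(m) ∨ t(q))
Right:  t((m ∧ m ∨ t(t(m) ∨ t(q)) ∧ (m ∧ p)) ∧ p) ∨ q
  Expand products over sums:  t(m ∧ m ∧ p ∨ m ∧ p ∧ p ∧ t(t(m) ∨ t(q))) ∨ q
  Sort arguments:  q ∨ t(m ∧ m ∧ p ∨ m ∧ p ∧ p ∧ t(t(m) ∨ t(q)))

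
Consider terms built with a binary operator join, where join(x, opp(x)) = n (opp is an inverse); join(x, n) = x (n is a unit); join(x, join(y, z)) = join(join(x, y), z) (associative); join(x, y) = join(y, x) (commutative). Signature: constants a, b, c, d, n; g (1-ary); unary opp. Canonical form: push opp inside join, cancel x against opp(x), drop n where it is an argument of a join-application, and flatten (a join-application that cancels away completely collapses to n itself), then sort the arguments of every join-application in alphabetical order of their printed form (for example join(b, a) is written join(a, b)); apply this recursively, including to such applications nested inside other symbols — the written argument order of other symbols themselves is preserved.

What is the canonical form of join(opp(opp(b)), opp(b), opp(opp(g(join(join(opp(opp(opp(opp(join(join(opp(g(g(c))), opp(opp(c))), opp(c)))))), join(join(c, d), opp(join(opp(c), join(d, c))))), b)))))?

Answer: g(join(b, c, opp(g(g(c)))))

Derivation:
Push opp inside:  distribute opp over join and collapse double opp
Inverses cancel:  b cancels
Combine occurrences:  g(join(b, c, opp(g(g(c)))))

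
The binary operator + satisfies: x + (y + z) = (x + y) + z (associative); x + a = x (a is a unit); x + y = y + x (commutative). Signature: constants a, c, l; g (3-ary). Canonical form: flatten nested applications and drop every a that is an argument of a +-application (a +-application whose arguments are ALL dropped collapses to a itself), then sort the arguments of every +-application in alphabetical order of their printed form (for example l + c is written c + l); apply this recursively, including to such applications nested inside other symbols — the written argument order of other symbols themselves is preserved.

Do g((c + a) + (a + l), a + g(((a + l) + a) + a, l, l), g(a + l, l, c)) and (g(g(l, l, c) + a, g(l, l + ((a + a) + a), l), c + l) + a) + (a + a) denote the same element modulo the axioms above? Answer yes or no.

Left:  g((c + a) + (a + l), a + g(((a + l) + a) + a, l, l), g(a + l, l, c))
  Focus inside:  a + g(((a + l) + a) + a, l, l)
  Inside:  g(((a + l) + a) + a, l, l)  →  g(l, l, l)
  Unit:  drop a
  Sort arguments:  g(l, l, l)
  Put back:  g(c + l, g(l, l, l), g(l, l, c))
Right:  (g(g(l, l, c) + a, g(l, l + ((a + a) + a), l), c + l) + a) + (a + a)
  Un-nest:  g(g(l, l, c) + a, g(l, l + ((a + a) + a), l), c + l) + a + a + a
  Simplify inside:  g(g(l, l, c) + a, g(l, l + ((a + a) + a), l), c + l)  →  g(g(l, l, c), g(l, l, l), c + l)
  Unit:  drop a (×3)
  Order the arguments:  g(g(l, l, c), g(l, l, l), c + l)

Answer: no — g(c + l, g(l, l, l), g(l, l, c)) vs g(g(l, l, c), g(l, l, l), c + l)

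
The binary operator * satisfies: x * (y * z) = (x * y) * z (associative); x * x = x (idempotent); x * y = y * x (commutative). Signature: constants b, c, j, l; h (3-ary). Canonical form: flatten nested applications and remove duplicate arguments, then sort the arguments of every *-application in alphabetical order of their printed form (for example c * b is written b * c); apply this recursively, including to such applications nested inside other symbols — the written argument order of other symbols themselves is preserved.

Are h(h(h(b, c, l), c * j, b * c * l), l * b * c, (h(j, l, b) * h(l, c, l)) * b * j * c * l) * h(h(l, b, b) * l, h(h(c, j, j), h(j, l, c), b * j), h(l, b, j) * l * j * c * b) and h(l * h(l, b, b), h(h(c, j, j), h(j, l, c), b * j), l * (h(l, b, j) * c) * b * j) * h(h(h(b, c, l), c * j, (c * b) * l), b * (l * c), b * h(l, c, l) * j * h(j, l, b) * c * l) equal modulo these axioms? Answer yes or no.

Answer: yes — both canonical forms are h(h(h(b, c, l), c * j, b * c * l), b * c * l, b * c * h(j, l, b) * h(l, c, l) * j * l) * h(h(l, b, b) * l, h(h(c, j, j), h(j, l, c), b * j), b * c * h(l, b, j) * j * l)

Derivation:
Left:  h(h(h(b, c, l), c * j, b * c * l), l * b * c, (h(j, l, b) * h(l, c, l)) * b * j * c * l) * h(h(l, b, b) * l, h(h(c, j, j), h(j, l, c), b * j), h(l, b, j) * l * j * c * b)
  Canonicalize subterm:  h(h(h(b, c, l), c * j, b * c * l), l * b * c, (h(j, l, b) * h(l, c, l)) * b * j * c * l)  →  h(h(h(b, c, l), c * j, b * c * l), b * c * l, b * c * h(j, l, b) * h(l, c, l) * j * l)
  Canonicalize subterm:  h(h(l, b, b) * l, h(h(c, j, j), h(j, l, c), b * j), h(l, b, j) * l * j * c * b)  →  h(h(l, b, b) * l, h(h(c, j, j), h(j, l, c), b * j), b * c * h(l, b, j) * j * l)
  Order the arguments:  h(h(h(b, c, l), c * j, b * c * l), b * c * l, b * c * h(j, l, b) * h(l, c, l) * j * l) * h(h(l, b, b) * l, h(h(c, j, j), h(j, l, c), b * j), b * c * h(l, b, j) * j * l)
Right:  h(l * h(l, b, b), h(h(c, j, j), h(j, l, c), b * j), l * (h(l, b, j) * c) * b * j) * h(h(h(b, c, l), c * j, (c * b) * l), b * (l * c), b * h(l, c, l) * j * h(j, l, b) * c * l)
  Canonicalize subterm:  h(l * h(l, b, b), h(h(c, j, j), h(j, l, c), b * j), l * (h(l, b, j) * c) * b * j)  →  h(h(l, b, b) * l, h(h(c, j, j), h(j, l, c), b * j), b * c * h(l, b, j) * j * l)
  Inside:  h(h(h(b, c, l), c * j, (c * b) * l), b * (l * c), b * h(l, c, l) * j * h(j, l, b) * c * l)  →  h(h(h(b, c, l), c * j, b * c * l), b * c * l, b * c * h(j, l, b) * h(l, c, l) * j * l)
  Sort arguments:  h(h(h(b, c, l), c * j, b * c * l), b * c * l, b * c * h(j, l, b) * h(l, c, l) * j * l) * h(h(l, b, b) * l, h(h(c, j, j), h(j, l, c), b * j), b * c * h(l, b, j) * j * l)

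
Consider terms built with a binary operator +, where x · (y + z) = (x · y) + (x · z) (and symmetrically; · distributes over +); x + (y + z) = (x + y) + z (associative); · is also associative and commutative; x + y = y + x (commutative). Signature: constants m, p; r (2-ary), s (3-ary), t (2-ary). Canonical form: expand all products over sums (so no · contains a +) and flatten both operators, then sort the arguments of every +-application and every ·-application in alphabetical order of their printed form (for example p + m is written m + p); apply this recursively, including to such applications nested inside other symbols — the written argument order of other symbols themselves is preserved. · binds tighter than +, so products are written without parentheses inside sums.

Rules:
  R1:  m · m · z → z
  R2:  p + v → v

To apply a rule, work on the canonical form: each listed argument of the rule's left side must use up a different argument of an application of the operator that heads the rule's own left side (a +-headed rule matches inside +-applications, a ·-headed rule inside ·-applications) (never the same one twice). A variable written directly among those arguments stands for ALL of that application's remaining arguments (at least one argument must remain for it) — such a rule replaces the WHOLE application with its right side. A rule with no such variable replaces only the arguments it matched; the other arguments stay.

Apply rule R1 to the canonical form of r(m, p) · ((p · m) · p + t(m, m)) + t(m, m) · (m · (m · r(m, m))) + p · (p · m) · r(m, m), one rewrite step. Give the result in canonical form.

Answer: m · p · p · r(m, m) + m · p · p · r(m, p) + r(m, m) · t(m, m) + r(m, p) · t(m, m)

Derivation:
Canonical form:  m · m · r(m, m) · t(m, m) + m · p · p · r(m, m) + m · p · p · r(m, p) + r(m, p) · t(m, m)
R1 matches:  uses m, m;  z := r(m, m) · t(m, m)
Every leftover argument binds to the variable; the entire application is replaced.
New term:  m · p · p · r(m, m) + m · p · p · r(m, p) + r(m, m) · t(m, m) + r(m, p) · t(m, m)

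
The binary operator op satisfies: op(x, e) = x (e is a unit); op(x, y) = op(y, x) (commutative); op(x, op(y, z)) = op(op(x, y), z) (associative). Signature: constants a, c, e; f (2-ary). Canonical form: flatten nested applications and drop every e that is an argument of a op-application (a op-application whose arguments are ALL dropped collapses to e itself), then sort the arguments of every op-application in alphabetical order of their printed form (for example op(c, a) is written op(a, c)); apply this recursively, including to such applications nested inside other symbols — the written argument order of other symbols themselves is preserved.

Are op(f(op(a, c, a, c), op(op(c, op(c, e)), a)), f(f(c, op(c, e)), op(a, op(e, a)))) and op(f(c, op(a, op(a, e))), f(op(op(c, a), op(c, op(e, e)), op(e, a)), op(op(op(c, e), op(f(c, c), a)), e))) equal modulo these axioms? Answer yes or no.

Left:  op(f(op(a, c, a, c), op(op(c, op(c, e)), a)), f(f(c, op(c, e)), op(a, op(e, a))))
  Simplify inside:  f(op(a, c, a, c), op(op(c, op(c, e)), a))  →  f(op(a, a, c, c), op(a, c, c))
  Simplify inside:  f(f(c, op(c, e)), op(a, op(e, a)))  →  f(f(c, c), op(a, a))
  Order the arguments:  op(f(f(c, c), op(a, a)), f(op(a, a, c, c), op(a, c, c)))
Right:  op(f(c, op(a, op(a, e))), f(op(op(c, a), op(c, op(e, e)), op(e, a)), op(op(op(c, e), op(f(c, c), a)), e)))
  Inside:  f(c, op(a, op(a, e)))  →  f(c, op(a, a))
  Inside:  f(op(op(c, a), op(c, op(e, e)), op(e, a)), op(op(op(c, e), op(f(c, c), a)), e))  →  f(op(a, a, c, c), op(a, c, f(c, c)))
  Sort arguments:  op(f(c, op(a, a)), f(op(a, a, c, c), op(a, c, f(c, c))))

Answer: no — op(f(f(c, c), op(a, a)), f(op(a, a, c, c), op(a, c, c))) vs op(f(c, op(a, a)), f(op(a, a, c, c), op(a, c, f(c, c))))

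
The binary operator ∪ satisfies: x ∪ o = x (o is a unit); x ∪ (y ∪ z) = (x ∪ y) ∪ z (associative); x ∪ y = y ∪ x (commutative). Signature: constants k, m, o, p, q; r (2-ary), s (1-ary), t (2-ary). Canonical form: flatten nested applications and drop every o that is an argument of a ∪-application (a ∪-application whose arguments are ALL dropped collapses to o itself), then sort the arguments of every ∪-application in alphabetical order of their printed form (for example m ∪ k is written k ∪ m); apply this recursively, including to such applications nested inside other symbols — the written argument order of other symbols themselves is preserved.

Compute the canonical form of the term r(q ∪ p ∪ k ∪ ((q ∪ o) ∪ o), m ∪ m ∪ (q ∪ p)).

Answer: r(k ∪ p ∪ q ∪ q, m ∪ m ∪ p ∪ q)

Derivation:
Work inside:  q ∪ p ∪ k ∪ ((q ∪ o) ∪ o)
Flatten:  q ∪ p ∪ k ∪ q ∪ o ∪ o
Units out:  drop o (×2)
Sort arguments:  k ∪ p ∪ q ∪ q
Put back:  r(k ∪ p ∪ q ∪ q, m ∪ m ∪ p ∪ q)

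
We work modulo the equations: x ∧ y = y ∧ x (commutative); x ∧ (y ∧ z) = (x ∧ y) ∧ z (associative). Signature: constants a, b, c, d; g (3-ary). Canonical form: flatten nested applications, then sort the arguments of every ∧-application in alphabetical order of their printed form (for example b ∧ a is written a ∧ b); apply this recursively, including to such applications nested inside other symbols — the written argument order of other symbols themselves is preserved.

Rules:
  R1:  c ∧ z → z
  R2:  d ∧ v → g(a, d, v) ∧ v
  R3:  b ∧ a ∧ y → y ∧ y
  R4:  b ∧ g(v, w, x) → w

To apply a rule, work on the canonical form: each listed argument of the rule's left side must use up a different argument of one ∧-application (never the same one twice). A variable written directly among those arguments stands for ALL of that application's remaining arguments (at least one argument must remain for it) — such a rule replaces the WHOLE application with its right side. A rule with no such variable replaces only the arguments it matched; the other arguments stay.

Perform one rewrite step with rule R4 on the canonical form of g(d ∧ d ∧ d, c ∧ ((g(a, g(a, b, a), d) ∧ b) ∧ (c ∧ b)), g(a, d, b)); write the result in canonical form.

Answer: g(d ∧ d ∧ d, b ∧ c ∧ c ∧ g(a, b, a), g(a, d, b))

Derivation:
Canonical form:  g(d ∧ d ∧ d, b ∧ b ∧ c ∧ c ∧ g(a, g(a, b, a), d), g(a, d, b))
R4 matches:  uses b, g(a, g(a, b, a), d);  v := a, w := g(a, b, a), x := d
Result:  g(d ∧ d ∧ d, b ∧ c ∧ c ∧ g(a, b, a), g(a, d, b))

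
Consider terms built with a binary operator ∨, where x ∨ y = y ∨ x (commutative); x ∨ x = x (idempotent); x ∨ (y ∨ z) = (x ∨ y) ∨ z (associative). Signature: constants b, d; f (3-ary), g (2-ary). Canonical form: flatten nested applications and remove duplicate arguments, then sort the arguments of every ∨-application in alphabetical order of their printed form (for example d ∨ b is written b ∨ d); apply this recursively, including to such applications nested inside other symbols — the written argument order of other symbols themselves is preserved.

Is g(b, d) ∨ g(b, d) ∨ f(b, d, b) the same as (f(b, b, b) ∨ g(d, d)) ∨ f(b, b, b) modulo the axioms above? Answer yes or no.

Left:  g(b, d) ∨ g(b, d) ∨ f(b, d, b)
  Deduplicate:  drop duplicate g(b, d)
  Sort:  f(b, d, b) ∨ g(b, d)
Right:  (f(b, b, b) ∨ g(d, d)) ∨ f(b, b, b)
  Merge nested applications:  f(b, b, b) ∨ g(d, d) ∨ f(b, b, b)
  Drop duplicates:  drop duplicate f(b, b, b)
  Sort arguments:  f(b, b, b) ∨ g(d, d)

Answer: no — f(b, d, b) ∨ g(b, d) vs f(b, b, b) ∨ g(d, d)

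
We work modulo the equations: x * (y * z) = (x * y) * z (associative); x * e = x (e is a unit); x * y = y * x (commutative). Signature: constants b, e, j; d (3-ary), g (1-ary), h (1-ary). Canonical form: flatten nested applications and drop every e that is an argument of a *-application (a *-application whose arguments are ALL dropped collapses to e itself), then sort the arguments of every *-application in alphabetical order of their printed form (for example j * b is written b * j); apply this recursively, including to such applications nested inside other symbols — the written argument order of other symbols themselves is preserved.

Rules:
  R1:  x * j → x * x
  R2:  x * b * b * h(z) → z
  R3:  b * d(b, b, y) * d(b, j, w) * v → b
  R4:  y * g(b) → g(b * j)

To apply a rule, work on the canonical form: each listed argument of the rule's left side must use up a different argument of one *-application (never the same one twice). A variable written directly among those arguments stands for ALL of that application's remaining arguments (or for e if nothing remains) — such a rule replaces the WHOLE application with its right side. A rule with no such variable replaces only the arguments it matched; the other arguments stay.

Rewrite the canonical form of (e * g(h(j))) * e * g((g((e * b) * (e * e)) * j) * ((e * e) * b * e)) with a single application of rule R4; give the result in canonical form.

Answer: g(g(b * j)) * g(h(j))

Derivation:
Canonical form:  g(b * g(b) * j) * g(h(j))
R4 matches:  uses g(b);  y := b * j
The extension variable absorbs all remaining arguments, so the whole application is rewritten.
Giving:  g(g(b * j)) * g(h(j))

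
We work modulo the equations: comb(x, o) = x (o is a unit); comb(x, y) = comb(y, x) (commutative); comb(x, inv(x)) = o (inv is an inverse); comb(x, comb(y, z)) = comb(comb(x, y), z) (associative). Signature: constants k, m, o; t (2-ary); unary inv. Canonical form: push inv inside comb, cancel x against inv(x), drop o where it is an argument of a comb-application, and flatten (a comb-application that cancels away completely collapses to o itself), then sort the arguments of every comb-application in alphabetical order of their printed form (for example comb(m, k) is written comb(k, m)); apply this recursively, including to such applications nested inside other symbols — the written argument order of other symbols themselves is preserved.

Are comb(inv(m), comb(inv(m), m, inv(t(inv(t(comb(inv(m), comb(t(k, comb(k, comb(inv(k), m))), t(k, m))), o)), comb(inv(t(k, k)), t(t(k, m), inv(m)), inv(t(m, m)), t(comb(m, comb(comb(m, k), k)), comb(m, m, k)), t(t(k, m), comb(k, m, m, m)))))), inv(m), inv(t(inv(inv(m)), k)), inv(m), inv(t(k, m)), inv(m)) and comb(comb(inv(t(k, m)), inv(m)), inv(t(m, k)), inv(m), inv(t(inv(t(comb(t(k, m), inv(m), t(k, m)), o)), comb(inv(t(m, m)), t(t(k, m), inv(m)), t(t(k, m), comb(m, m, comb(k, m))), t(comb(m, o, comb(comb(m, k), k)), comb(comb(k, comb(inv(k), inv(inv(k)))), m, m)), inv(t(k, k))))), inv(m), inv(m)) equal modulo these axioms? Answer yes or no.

Left:  comb(inv(m), comb(inv(m), m, inv(t(inv(t(comb(inv(m), comb(t(k, comb(k, comb(inv(k), m))), t(k, m))), o)), comb(inv(t(k, k)), t(t(k, m), inv(m)), inv(t(m, m)), t(comb(m, comb(comb(m, k), k)), comb(m, m, k)), t(t(k, m), comb(k, m, m, m)))))), inv(m), inv(t(inv(inv(m)), k)), inv(m), inv(t(k, m)), inv(m))
  Push inv inside:  distribute inv over comb and collapse double inv
  Collect terms:  comb(inv(m), inv(m), inv(m), inv(m), inv(t(inv(t(comb(inv(m), t(k, m), t(k, m)), o)), comb(inv(t(k, k)), inv(t(m, m)), t(comb(k, k, m, m), comb(k, m, m)), t(t(k, m), comb(k, m, m, m)), t(t(k, m), inv(m))))), inv(t(m, k)), inv(t(k, m)))
  Sort:  comb(inv(m), inv(m), inv(m), inv(m), inv(t(inv(t(comb(inv(m), t(k, m), t(k, m)), o)), comb(inv(t(k, k)), inv(t(m, m)), t(comb(k, k, m, m), comb(k, m, m)), t(t(k, m), comb(k, m, m, m)), t(t(k, m), inv(m))))), inv(t(k, m)), inv(t(m, k)))
Right:  comb(comb(inv(t(k, m)), inv(m)), inv(t(m, k)), inv(m), inv(t(inv(t(comb(t(k, m), inv(m), t(k, m)), o)), comb(inv(t(m, m)), t(t(k, m), inv(m)), t(t(k, m), comb(m, m, comb(k, m))), t(comb(m, o, comb(comb(m, k), k)), comb(comb(k, comb(inv(k), inv(inv(k)))), m, m)), inv(t(k, k))))), inv(m), inv(m))
  Push inv inside:  distribute inv over comb and collapse double inv
  Collect:  comb(inv(t(k, m)), inv(m), inv(m), inv(m), inv(m), inv(t(m, k)), inv(t(inv(t(comb(inv(m), t(k, m), t(k, m)), o)), comb(inv(t(k, k)), inv(t(m, m)), t(comb(k, k, m, m), comb(k, m, m)), t(t(k, m), comb(k, m, m, m)), t(t(k, m), inv(m))))))
  Sort:  comb(inv(m), inv(m), inv(m), inv(m), inv(t(inv(t(comb(inv(m), t(k, m), t(k, m)), o)), comb(inv(t(k, k)), inv(t(m, m)), t(comb(k, k, m, m), comb(k, m, m)), t(t(k, m), comb(k, m, m, m)), t(t(k, m), inv(m))))), inv(t(k, m)), inv(t(m, k)))

Answer: yes — both canonical forms are comb(inv(m), inv(m), inv(m), inv(m), inv(t(inv(t(comb(inv(m), t(k, m), t(k, m)), o)), comb(inv(t(k, k)), inv(t(m, m)), t(comb(k, k, m, m), comb(k, m, m)), t(t(k, m), comb(k, m, m, m)), t(t(k, m), inv(m))))), inv(t(k, m)), inv(t(m, k)))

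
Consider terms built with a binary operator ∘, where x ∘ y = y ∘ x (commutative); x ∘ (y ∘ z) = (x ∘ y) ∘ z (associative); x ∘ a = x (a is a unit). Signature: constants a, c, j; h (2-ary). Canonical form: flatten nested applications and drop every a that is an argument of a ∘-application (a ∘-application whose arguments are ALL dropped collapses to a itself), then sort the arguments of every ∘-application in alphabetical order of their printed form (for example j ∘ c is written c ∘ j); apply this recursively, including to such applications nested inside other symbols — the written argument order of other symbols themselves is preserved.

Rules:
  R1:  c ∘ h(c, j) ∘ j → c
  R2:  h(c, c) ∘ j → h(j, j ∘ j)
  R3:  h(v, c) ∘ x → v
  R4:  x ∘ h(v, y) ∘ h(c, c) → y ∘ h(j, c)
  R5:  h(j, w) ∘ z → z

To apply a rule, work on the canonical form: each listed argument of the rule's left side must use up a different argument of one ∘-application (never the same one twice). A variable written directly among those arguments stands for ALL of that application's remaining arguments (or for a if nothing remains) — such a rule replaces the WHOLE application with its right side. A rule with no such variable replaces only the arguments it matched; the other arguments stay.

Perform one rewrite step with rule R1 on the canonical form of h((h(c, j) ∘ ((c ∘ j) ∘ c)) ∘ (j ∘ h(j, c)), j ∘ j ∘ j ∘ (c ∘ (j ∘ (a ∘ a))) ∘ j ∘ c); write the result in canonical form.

Answer: h(c ∘ c ∘ h(j, c) ∘ j, c ∘ c ∘ j ∘ j ∘ j ∘ j ∘ j)

Derivation:
Canonical form:  h(c ∘ c ∘ h(c, j) ∘ h(j, c) ∘ j ∘ j, c ∘ c ∘ j ∘ j ∘ j ∘ j ∘ j)
Match R1:  consume c, h(c, j), j
New term:  h(c ∘ c ∘ h(j, c) ∘ j, c ∘ c ∘ j ∘ j ∘ j ∘ j ∘ j)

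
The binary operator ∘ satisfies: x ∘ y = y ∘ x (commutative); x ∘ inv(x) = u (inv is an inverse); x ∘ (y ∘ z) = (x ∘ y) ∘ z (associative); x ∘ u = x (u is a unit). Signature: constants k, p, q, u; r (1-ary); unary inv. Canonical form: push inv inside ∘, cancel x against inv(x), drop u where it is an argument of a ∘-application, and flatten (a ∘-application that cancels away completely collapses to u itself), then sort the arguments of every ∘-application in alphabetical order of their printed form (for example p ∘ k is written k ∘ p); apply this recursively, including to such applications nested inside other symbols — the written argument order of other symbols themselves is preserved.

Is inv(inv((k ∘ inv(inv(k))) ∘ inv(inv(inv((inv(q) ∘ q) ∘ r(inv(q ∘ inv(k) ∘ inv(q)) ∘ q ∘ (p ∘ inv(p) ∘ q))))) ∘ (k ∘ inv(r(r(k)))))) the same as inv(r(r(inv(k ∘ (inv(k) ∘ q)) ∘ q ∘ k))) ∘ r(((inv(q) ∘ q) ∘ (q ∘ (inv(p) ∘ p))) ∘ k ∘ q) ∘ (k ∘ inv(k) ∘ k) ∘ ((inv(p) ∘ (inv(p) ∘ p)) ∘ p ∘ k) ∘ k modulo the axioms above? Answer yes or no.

Answer: no — inv(r(k ∘ q ∘ q)) ∘ inv(r(r(k))) ∘ k ∘ k ∘ k vs inv(r(r(k))) ∘ k ∘ k ∘ k ∘ r(k ∘ q ∘ q)

Derivation:
Left:  inv(inv((k ∘ inv(inv(k))) ∘ inv(inv(inv((inv(q) ∘ q) ∘ r(inv(q ∘ inv(k) ∘ inv(q)) ∘ q ∘ (p ∘ inv(p) ∘ q))))) ∘ (k ∘ inv(r(r(k))))))
  Push inv inside:  distribute inv over ∘ and collapse double inv
  Inverses cancel:  q cancels
  Combine occurrences:  k ∘ k ∘ k ∘ inv(r(k ∘ q ∘ q)) ∘ inv(r(r(k)))
  Sort arguments:  inv(r(k ∘ q ∘ q)) ∘ inv(r(r(k))) ∘ k ∘ k ∘ k
Right:  inv(r(r(inv(k ∘ (inv(k) ∘ q)) ∘ q ∘ k))) ∘ r(((inv(q) ∘ q) ∘ (q ∘ (inv(p) ∘ p))) ∘ k ∘ q) ∘ (k ∘ inv(k) ∘ k) ∘ ((inv(p) ∘ (inv(p) ∘ p)) ∘ p ∘ k) ∘ k
  Push inv inside:  distribute inv over ∘ and collapse double inv
  Cancel inverse pairs:  p cancels
  Collect terms:  inv(r(r(k))) ∘ r(k ∘ q ∘ q) ∘ k ∘ k ∘ k
  Order the arguments:  inv(r(r(k))) ∘ k ∘ k ∘ k ∘ r(k ∘ q ∘ q)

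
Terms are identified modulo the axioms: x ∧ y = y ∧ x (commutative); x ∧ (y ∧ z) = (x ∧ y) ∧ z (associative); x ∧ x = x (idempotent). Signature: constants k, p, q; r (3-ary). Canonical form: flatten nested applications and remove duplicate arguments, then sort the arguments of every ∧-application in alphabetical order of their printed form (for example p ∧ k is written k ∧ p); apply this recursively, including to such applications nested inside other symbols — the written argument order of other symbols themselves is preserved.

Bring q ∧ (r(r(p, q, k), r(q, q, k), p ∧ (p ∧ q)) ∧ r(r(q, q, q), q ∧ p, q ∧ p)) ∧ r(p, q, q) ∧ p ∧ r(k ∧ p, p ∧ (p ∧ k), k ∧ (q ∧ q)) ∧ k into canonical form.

Answer: k ∧ p ∧ q ∧ r(k ∧ p, k ∧ p, k ∧ q) ∧ r(p, q, q) ∧ r(r(p, q, k), r(q, q, k), p ∧ q) ∧ r(r(q, q, q), p ∧ q, p ∧ q)

Derivation:
Merge nested applications:  q ∧ r(r(p, q, k), r(q, q, k), p ∧ (p ∧ q)) ∧ r(r(q, q, q), q ∧ p, q ∧ p) ∧ r(p, q, q) ∧ p ∧ r(k ∧ p, p ∧ (p ∧ k), k ∧ (q ∧ q)) ∧ k
Simplify inside:  r(r(p, q, k), r(q, q, k), p ∧ (p ∧ q))  →  r(r(p, q, k), r(q, q, k), p ∧ q)
Simplify inside:  r(r(q, q, q), q ∧ p, q ∧ p)  →  r(r(q, q, q), p ∧ q, p ∧ q)
Canonicalize subterm:  r(k ∧ p, p ∧ (p ∧ k), k ∧ (q ∧ q))  →  r(k ∧ p, k ∧ p, k ∧ q)
Sort:  k ∧ p ∧ q ∧ r(k ∧ p, k ∧ p, k ∧ q) ∧ r(p, q, q) ∧ r(r(p, q, k), r(q, q, k), p ∧ q) ∧ r(r(q, q, q), p ∧ q, p ∧ q)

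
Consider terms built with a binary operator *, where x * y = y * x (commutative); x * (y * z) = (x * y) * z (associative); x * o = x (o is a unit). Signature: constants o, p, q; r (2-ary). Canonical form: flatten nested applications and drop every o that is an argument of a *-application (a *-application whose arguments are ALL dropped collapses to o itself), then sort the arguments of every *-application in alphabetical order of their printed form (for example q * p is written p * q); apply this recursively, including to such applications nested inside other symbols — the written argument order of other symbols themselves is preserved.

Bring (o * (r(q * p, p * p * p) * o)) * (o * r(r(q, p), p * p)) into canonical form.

Un-nest:  o * r(q * p, p * p * p) * o * o * r(r(q, p), p * p)
Inside:  r(q * p, p * p * p)  →  r(p * q, p * p * p)
Units out:  drop o (×3)
Sort arguments:  r(p * q, p * p * p) * r(r(q, p), p * p)

Answer: r(p * q, p * p * p) * r(r(q, p), p * p)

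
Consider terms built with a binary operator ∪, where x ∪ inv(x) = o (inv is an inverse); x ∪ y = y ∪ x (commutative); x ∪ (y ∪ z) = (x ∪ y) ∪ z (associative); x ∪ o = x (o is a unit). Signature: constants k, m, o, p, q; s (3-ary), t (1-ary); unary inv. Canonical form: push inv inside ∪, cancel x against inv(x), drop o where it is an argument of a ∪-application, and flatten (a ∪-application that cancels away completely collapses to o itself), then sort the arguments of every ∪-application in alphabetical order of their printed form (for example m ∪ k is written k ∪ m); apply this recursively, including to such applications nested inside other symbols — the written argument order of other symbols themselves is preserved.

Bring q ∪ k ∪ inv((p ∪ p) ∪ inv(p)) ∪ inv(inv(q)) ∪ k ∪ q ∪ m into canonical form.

Push inv inside:  distribute inv over ∪ and collapse double inv
Combine occurrences:  q ∪ q ∪ q ∪ k ∪ k ∪ inv(p) ∪ m
Order the arguments:  inv(p) ∪ k ∪ k ∪ m ∪ q ∪ q ∪ q

Answer: inv(p) ∪ k ∪ k ∪ m ∪ q ∪ q ∪ q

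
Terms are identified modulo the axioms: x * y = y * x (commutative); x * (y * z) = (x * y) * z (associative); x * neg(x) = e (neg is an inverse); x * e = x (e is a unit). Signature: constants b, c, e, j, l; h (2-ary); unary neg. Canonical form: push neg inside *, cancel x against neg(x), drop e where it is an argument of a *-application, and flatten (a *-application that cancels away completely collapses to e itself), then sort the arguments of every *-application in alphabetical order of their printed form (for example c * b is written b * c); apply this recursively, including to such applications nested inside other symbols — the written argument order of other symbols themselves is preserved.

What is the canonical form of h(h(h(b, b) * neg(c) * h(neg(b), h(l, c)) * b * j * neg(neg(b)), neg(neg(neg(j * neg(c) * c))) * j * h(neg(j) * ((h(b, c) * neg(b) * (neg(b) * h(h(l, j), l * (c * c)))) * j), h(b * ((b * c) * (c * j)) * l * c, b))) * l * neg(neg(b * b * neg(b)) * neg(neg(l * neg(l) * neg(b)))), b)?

Answer: h(b * b * h(b * b * h(b, b) * h(neg(b), h(l, c)) * j * neg(c), h(h(b, c) * h(h(l, j), c * c * l) * neg(b) * neg(b), h(b * b * c * c * c * j * l, b))) * l, b)

Derivation:
Focus inside:  h(h(b, b) * neg(c) * h(neg(b), h(l, c)) * b * j * neg(neg(b)), neg(neg(neg(j * neg(c) * c))) * j * h(neg(j) * ((h(b, c) * neg(b) * (neg(b) * h(h(l, j), l * (c * c)))) * j), h(b * ((b * c) * (c * j)) * l * c, b))) * l * neg(neg(b * b * neg(b)) * neg(neg(l * neg(l) * neg(b))))
Push neg inside:  distribute neg over * and collapse double neg
Collect:  h(b * b * h(b, b) * h(neg(b), h(l, c)) * j * neg(c), h(h(b, c) * h(h(l, j), c * c * l) * neg(b) * neg(b), h(b * b * c * c * c * j * l, b))) * l * b * b
Sort:  b * b * h(b * b * h(b, b) * h(neg(b), h(l, c)) * j * neg(c), h(h(b, c) * h(h(l, j), c * c * l) * neg(b) * neg(b), h(b * b * c * c * c * j * l, b))) * l
Put back:  h(b * b * h(b * b * h(b, b) * h(neg(b), h(l, c)) * j * neg(c), h(h(b, c) * h(h(l, j), c * c * l) * neg(b) * neg(b), h(b * b * c * c * c * j * l, b))) * l, b)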